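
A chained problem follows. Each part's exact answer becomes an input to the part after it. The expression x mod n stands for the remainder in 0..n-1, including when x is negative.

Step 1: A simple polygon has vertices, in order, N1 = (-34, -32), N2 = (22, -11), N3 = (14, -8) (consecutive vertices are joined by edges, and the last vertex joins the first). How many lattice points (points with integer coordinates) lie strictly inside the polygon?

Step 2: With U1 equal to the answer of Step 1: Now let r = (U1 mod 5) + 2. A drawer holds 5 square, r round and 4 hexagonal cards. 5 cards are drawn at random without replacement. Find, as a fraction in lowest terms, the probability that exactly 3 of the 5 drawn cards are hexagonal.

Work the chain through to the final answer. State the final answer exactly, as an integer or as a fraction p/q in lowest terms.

90/1001

Step 1: cross terms: (-34*-11 - 22*-32)=1078, (22*-8 - 14*-11)=-22, (14*-32 - -34*-8)=-720; twice the area = |336| = 336; area = 168; boundary points = 7 + 1 + 24 = 32; strictly interior points = area - boundary/2 + 1 = 153; answer 153
Step 2: U1 = 153; r = 5; total draws C(14,5) = 2002; favorable C(4,3)*C(10,2) = 180; P = 90/1001; answer 90/1001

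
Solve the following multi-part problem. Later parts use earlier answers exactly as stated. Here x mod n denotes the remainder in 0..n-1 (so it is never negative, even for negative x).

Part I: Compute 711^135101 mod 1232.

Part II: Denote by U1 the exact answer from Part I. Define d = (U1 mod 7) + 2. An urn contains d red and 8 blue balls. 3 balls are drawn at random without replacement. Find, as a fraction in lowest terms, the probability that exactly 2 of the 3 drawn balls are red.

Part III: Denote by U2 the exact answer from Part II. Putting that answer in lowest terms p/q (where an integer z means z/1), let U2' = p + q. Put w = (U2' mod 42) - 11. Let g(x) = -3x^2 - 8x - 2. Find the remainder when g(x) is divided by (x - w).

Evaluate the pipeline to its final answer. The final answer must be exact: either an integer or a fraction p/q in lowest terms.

Part I: squarings mod 1232: 711^1=711, 711^2=401, 711^4=641, 711^8=625, 711^16=81, 711^32=401, 711^64=641, 711^128=625, 711^256=81, 711^512=401, 711^1024=641, 711^2048=625, 711^4096=81, 711^8192=401, 711^16384=641, 711^32768=625, 711^65536=81, 711^131072=401; 711^135101 = 711^1 * 711^4 * 711^8 * 711^16 * 711^32 * 711^128 * 711^256 * 711^512 * 711^1024 * 711^2048 * 711^131072 = 359 (mod 1232); answer 359
Part II: U1 = 359; d = 4; total draws C(12,3) = 220; favorable C(4,2)*C(8,1) = 48; P = 12/55; answer 12/55
Part III: U2 = 12/55; threaded value p + q = 67; w = 14; remainder = value at the root: -3*(14)^2 - 8*(14)^1 - 2 = (-588) + (-112) + (-2) = -702; answer -702

-702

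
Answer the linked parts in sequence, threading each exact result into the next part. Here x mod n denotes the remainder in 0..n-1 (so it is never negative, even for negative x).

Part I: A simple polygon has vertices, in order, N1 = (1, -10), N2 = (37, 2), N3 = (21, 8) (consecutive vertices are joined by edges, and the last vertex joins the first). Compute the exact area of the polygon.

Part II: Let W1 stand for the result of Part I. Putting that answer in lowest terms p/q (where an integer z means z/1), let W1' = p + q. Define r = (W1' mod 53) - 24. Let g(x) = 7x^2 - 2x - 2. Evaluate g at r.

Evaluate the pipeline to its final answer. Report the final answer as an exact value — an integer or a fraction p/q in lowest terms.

3342

Part I: cross terms: (1*2 - 37*-10)=372, (37*8 - 21*2)=254, (21*-10 - 1*8)=-218; twice the area = |408| = 408; area = 204; answer 204
Part II: W1 = 204; threaded value p + q = 205; r = 22; 7*(22)^2 - 2*(22)^1 - 2 = (3388) + (-44) + (-2) = 3342; answer 3342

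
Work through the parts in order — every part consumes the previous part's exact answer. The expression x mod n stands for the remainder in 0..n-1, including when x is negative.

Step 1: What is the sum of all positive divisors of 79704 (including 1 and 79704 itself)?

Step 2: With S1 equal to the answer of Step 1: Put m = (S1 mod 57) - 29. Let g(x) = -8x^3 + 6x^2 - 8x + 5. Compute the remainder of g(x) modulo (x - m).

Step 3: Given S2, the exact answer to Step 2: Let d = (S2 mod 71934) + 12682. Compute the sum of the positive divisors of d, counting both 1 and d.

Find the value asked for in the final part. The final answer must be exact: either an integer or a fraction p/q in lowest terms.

Step 1: 79704 = 2^3 * 3^5 * 41; sigma = (1 + 2 + 4 + 8) * (1 + 3 + 9 + 27 + 81 + 243) * (1 + 41) = 15 * 364 * 42 = 229320; answer 229320
Step 2: S1 = 229320; m = -20; remainder = value at the root: -8*(-20)^3 + 6*(-20)^2 - 8*(-20)^1 + 5 = (64000) + (2400) + (160) + (5) = 66565; answer 66565
Step 3: S2 = 66565; d = 79247; 79247 = 7 * 11321; sigma = (1 + 7) * (1 + 11321) = 8 * 11322 = 90576; answer 90576

90576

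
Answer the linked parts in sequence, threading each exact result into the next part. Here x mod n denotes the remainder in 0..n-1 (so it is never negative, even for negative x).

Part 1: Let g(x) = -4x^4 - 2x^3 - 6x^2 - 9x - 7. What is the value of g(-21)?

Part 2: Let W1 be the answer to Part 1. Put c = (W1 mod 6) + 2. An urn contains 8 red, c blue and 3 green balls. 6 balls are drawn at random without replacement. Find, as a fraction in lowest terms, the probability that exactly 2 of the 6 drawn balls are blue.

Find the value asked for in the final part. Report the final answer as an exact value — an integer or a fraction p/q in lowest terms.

Part 1: -4*(-21)^4 - 2*(-21)^3 - 6*(-21)^2 - 9*(-21)^1 - 7 = (-777924) + (18522) + (-2646) + (189) + (-7) = -761866; answer -761866
Part 2: W1 = -761866; c = 4; total draws C(15,6) = 5005; favorable C(4,2)*C(11,4) = 1980; P = 36/91; answer 36/91

36/91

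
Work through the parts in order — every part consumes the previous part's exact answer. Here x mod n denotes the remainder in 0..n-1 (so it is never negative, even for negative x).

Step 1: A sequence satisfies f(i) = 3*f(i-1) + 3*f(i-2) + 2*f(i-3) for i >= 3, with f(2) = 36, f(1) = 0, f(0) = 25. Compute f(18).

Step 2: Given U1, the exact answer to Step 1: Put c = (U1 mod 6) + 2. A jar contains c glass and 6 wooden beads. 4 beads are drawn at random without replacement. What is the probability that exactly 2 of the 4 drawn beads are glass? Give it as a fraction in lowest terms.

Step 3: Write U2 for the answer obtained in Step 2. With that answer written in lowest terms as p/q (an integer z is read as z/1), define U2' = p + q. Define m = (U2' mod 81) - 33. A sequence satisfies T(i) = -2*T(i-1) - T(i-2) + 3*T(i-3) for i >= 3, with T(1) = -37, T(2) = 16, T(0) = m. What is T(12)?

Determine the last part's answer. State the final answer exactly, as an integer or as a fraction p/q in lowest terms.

9064

Step 1: f(3) = 3*(36) + 3*(0) + 2*(25) = 158; iterating: f(3)=158, f(4)=582, f(5)=2292, f(6)=8938, f(7)=34854, f(8)=135960, f(9)=530318, f(10)=2068542, f(11)=8068500, f(12)=31471762, f(13)=122757870, f(14)=478825896, f(15)=1867694822, f(16)=7285077894, f(17)=28415969940, f(18)=110838533146; answer 110838533146
Step 2: U1 = 110838533146; c = 6; total draws C(12,4) = 495; favorable C(6,2)*C(6,2) = 225; P = 5/11; answer 5/11
Step 3: U2 = 5/11; threaded value p + q = 16; m = -17; T(3) = -2*(16) - 1*(-37) + 3*(-17) = -46; iterating: T(3)=-46, T(4)=-35, T(5)=164, T(6)=-431, T(7)=593, T(8)=-263, T(9)=-1360, T(10)=4762, T(11)=-8953, T(12)=9064; answer 9064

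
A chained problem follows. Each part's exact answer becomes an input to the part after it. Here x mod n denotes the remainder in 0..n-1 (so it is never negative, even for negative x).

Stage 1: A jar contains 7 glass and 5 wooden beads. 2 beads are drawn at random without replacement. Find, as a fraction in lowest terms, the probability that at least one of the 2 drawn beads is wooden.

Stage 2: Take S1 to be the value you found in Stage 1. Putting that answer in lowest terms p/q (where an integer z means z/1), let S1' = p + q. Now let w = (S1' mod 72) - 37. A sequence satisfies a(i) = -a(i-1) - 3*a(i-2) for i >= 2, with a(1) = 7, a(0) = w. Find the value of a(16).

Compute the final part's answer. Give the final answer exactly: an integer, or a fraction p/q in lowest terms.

Stage 1: total draws C(12,2) = 66; complement C(7,2) = 21; favorable 66 - 21 = 45; P = 15/22; answer 15/22
Stage 2: S1 = 15/22; threaded value p + q = 37; w = 0; a(2) = -1*(7) - 3*(0) = -7; iterating: a(2)=-7, a(3)=-14, a(4)=35, a(5)=7, a(6)=-112, a(7)=91, a(8)=245, a(9)=-518, a(10)=-217, a(11)=1771, a(12)=-1120, a(13)=-4193, a(14)=7553, a(15)=5026, a(16)=-27685; answer -27685

-27685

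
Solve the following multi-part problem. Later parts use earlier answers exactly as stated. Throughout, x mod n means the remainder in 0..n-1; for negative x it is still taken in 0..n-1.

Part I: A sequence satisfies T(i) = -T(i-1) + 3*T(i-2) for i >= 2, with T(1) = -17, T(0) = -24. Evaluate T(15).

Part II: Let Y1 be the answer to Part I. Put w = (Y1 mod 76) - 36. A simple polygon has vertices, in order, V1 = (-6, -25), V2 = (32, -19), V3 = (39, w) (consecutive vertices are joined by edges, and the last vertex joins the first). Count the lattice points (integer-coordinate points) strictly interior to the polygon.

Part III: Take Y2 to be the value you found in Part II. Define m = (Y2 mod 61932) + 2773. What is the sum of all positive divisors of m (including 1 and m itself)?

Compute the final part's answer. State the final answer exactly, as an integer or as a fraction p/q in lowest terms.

Part I: T(2) = -1*(-17) + 3*(-24) = -55; iterating: T(2)=-55, T(3)=4, T(4)=-169, T(5)=181, T(6)=-688, T(7)=1231, T(8)=-3295, T(9)=6988, T(10)=-16873, T(11)=37837, T(12)=-88456, T(13)=201967, T(14)=-467335, T(15)=1073236; answer 1073236
Part II: Y1 = 1073236; w = 4; cross terms: (-6*-19 - 32*-25)=914, (32*4 - 39*-19)=869, (39*-25 - -6*4)=-951; twice the area = |832| = 832; area = 416; boundary points = 2 + 1 + 1 = 4; strictly interior points = area - boundary/2 + 1 = 415; answer 415
Part III: Y2 = 415; m = 3188; 3188 = 2^2 * 797; sigma = (1 + 2 + 4) * (1 + 797) = 7 * 798 = 5586; answer 5586

5586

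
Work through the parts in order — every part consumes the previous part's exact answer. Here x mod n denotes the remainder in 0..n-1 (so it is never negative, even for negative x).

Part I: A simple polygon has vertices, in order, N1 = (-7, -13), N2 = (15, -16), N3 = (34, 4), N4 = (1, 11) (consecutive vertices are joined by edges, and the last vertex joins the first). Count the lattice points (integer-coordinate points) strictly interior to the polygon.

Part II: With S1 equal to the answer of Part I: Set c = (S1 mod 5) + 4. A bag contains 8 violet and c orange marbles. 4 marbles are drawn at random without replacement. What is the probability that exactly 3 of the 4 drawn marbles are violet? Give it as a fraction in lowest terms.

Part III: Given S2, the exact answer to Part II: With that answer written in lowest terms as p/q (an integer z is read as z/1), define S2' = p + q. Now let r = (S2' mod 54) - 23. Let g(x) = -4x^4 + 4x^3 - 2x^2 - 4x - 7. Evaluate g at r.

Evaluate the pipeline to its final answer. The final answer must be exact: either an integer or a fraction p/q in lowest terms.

Part I: cross terms: (-7*-16 - 15*-13)=307, (15*4 - 34*-16)=604, (34*11 - 1*4)=370, (1*-13 - -7*11)=64; twice the area = |1345| = 1345; area = 1345/2; boundary points = 1 + 1 + 1 + 8 = 11; strictly interior points = area - boundary/2 + 1 = 668; answer 668
Part II: S1 = 668; c = 7; total draws C(15,4) = 1365; favorable C(8,3)*C(7,1) = 392; P = 56/195; answer 56/195
Part III: S2 = 56/195; threaded value p + q = 251; r = 12; -4*(12)^4 + 4*(12)^3 - 2*(12)^2 - 4*(12)^1 - 7 = (-82944) + (6912) + (-288) + (-48) + (-7) = -76375; answer -76375

-76375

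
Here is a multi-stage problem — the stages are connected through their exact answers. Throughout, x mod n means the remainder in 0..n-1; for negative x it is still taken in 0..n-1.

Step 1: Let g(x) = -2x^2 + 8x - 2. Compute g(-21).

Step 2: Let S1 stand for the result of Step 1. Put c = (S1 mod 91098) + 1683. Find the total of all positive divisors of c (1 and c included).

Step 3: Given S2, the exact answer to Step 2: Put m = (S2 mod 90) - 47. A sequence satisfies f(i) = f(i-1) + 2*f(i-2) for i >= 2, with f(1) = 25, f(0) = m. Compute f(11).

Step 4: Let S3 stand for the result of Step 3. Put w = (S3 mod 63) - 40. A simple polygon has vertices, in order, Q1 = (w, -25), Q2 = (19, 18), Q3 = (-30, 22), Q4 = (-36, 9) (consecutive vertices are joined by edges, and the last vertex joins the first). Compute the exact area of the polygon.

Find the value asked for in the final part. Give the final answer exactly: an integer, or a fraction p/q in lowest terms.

1315

Step 1: -2*(-21)^2 + 8*(-21)^1 - 2 = (-882) + (-168) + (-2) = -1052; answer -1052
Step 2: S1 = -1052; c = 91729; 91729 = 11 * 31 * 269; sigma = (1 + 11) * (1 + 31) * (1 + 269) = 12 * 32 * 270 = 103680; answer 103680
Step 3: S2 = 103680; m = -47; f(2) = 1*(25) + 2*(-47) = -69; iterating: f(2)=-69, f(3)=-19, f(4)=-157, f(5)=-195, f(6)=-509, f(7)=-899, f(8)=-1917, f(9)=-3715, f(10)=-7549, f(11)=-14979; answer -14979
Step 4: S3 = -14979; w = -25; cross terms: (-25*18 - 19*-25)=25, (19*22 - -30*18)=958, (-30*9 - -36*22)=522, (-36*-25 - -25*9)=1125; twice the area = |2630| = 2630; area = 1315; answer 1315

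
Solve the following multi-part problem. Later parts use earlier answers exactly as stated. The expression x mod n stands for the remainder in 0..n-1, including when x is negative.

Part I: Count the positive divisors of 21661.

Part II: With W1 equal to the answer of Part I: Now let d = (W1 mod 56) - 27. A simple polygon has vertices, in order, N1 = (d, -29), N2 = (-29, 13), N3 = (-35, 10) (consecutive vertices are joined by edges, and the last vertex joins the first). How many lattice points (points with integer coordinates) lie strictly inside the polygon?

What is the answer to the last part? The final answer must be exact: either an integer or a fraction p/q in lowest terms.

Part I: 21661 is prime, so its only divisors are 1 and 21661; count = 2; answer 2
Part II: W1 = 2; d = -25; cross terms: (-25*13 - -29*-29)=-1166, (-29*10 - -35*13)=165, (-35*-29 - -25*10)=1265; twice the area = |264| = 264; area = 132; boundary points = 2 + 3 + 1 = 6; strictly interior points = area - boundary/2 + 1 = 130; answer 130

130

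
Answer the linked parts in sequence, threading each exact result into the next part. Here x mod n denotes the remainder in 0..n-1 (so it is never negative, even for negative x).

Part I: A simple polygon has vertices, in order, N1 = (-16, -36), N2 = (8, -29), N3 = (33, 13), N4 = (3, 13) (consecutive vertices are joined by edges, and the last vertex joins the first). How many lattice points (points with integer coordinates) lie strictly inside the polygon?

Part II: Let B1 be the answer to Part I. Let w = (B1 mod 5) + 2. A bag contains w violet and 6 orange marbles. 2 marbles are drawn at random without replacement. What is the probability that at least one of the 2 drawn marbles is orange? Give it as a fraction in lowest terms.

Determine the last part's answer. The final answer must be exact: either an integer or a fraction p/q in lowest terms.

Part I: cross terms: (-16*-29 - 8*-36)=752, (8*13 - 33*-29)=1061, (33*13 - 3*13)=390, (3*-36 - -16*13)=100; twice the area = |2303| = 2303; area = 2303/2; boundary points = 1 + 1 + 30 + 1 = 33; strictly interior points = area - boundary/2 + 1 = 1136; answer 1136
Part II: B1 = 1136; w = 3; total draws C(9,2) = 36; complement C(3,2) = 3; favorable 36 - 3 = 33; P = 11/12; answer 11/12

11/12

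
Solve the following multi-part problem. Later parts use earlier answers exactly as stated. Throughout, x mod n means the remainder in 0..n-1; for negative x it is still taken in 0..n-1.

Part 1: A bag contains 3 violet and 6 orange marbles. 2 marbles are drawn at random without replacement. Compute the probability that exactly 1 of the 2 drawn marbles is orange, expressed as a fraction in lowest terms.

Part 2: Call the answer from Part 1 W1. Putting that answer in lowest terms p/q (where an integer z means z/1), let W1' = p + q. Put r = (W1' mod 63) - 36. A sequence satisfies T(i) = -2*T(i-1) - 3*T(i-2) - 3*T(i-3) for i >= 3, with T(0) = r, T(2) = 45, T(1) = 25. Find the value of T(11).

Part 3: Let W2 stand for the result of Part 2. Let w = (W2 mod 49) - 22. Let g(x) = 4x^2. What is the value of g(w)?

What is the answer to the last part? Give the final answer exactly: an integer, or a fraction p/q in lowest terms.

Part 1: total draws C(9,2) = 36; favorable C(6,1)*C(3,1) = 18; P = 1/2; answer 1/2
Part 2: W1 = 1/2; threaded value p + q = 3; r = -33; T(3) = -2*(45) - 3*(25) - 3*(-33) = -66; iterating: T(3)=-66, T(4)=-78, T(5)=219, T(6)=-6, T(7)=-411, T(8)=183, T(9)=885, T(10)=-1086, T(11)=-1032; answer -1032
Part 3: W2 = -1032; w = 24; 4*(24)^2 = (2304) = 2304; answer 2304

2304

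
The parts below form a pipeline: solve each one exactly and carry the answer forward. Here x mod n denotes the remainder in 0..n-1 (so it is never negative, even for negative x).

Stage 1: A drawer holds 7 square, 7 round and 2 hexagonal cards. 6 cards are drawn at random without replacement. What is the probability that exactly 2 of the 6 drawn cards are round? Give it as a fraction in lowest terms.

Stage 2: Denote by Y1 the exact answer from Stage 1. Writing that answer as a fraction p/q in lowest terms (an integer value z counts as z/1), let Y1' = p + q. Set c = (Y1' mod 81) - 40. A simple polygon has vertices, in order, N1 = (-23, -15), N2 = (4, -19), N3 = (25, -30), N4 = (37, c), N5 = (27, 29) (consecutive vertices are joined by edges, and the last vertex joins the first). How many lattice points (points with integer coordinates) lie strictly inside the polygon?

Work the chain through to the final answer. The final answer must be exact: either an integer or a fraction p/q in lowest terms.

1654

Stage 1: total draws C(16,6) = 8008; favorable C(7,2)*C(9,4) = 2646; P = 189/572; answer 189/572
Stage 2: Y1 = 189/572; threaded value p + q = 761; c = -8; cross terms: (-23*-19 - 4*-15)=497, (4*-30 - 25*-19)=355, (25*-8 - 37*-30)=910, (37*29 - 27*-8)=1289, (27*-15 - -23*29)=262; twice the area = |3313| = 3313; area = 3313/2; boundary points = 1 + 1 + 2 + 1 + 2 = 7; strictly interior points = area - boundary/2 + 1 = 1654; answer 1654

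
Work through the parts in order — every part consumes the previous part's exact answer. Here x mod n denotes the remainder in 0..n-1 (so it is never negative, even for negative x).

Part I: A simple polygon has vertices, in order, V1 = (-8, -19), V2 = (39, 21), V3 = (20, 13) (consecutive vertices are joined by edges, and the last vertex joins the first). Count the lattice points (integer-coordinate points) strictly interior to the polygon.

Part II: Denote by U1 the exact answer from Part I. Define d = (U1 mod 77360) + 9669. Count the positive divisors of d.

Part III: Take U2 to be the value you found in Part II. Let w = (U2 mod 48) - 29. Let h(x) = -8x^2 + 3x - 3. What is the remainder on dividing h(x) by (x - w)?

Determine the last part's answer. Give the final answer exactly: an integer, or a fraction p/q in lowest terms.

-5916

Part I: cross terms: (-8*21 - 39*-19)=573, (39*13 - 20*21)=87, (20*-19 - -8*13)=-276; twice the area = |384| = 384; area = 192; boundary points = 1 + 1 + 4 = 6; strictly interior points = area - boundary/2 + 1 = 190; answer 190
Part II: U1 = 190; d = 9859; 9859 is prime, so its only divisors are 1 and 9859; count = 2; answer 2
Part III: U2 = 2; w = -27; remainder = value at the root: -8*(-27)^2 + 3*(-27)^1 - 3 = (-5832) + (-81) + (-3) = -5916; answer -5916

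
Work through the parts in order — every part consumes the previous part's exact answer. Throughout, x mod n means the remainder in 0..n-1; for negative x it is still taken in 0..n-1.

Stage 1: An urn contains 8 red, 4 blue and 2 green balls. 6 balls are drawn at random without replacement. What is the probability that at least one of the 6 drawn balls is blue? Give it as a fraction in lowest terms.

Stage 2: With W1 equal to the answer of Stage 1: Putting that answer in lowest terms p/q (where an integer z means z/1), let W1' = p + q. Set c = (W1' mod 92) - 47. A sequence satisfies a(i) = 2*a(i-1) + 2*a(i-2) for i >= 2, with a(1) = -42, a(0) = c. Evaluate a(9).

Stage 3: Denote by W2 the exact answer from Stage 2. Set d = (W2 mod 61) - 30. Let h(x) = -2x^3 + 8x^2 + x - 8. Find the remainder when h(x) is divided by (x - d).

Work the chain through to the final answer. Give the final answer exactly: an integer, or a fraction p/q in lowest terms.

Stage 1: total draws C(14,6) = 3003; complement C(10,6) = 210; favorable 3003 - 210 = 2793; P = 133/143; answer 133/143
Stage 2: W1 = 133/143; threaded value p + q = 276; c = -47; a(2) = 2*(-42) + 2*(-47) = -178; iterating: a(2)=-178, a(3)=-440, a(4)=-1236, a(5)=-3352, a(6)=-9176, a(7)=-25056, a(8)=-68464, a(9)=-187040; answer -187040
Stage 3: W2 = -187040; d = 17; remainder = value at the root: -2*(17)^3 + 8*(17)^2 + 1*(17)^1 - 8 = (-9826) + (2312) + (17) + (-8) = -7505; answer -7505

-7505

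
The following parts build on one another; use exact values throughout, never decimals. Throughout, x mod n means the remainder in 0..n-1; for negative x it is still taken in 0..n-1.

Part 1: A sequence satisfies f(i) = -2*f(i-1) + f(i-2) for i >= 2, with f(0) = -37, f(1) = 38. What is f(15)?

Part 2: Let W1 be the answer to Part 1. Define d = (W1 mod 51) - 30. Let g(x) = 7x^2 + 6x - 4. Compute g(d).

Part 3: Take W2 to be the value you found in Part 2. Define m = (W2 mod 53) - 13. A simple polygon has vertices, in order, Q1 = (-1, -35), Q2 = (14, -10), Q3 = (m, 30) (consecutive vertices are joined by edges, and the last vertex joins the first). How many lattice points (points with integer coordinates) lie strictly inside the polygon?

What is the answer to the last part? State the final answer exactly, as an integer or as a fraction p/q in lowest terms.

10

Part 1: f(2) = -2*(38) + 1*(-37) = -113; iterating: f(2)=-113, f(3)=264, f(4)=-641, f(5)=1546, f(6)=-3733, f(7)=9012, f(8)=-21757, f(9)=52526, f(10)=-126809, f(11)=306144, f(12)=-739097, f(13)=1784338, f(14)=-4307773, f(15)=10399884; answer 10399884
Part 2: W1 = 10399884; d = -15; 7*(-15)^2 + 6*(-15)^1 - 4 = (1575) + (-90) + (-4) = 1481; answer 1481
Part 3: W2 = 1481; m = 37; cross terms: (-1*-10 - 14*-35)=500, (14*30 - 37*-10)=790, (37*-35 - -1*30)=-1265; twice the area = |25| = 25; area = 25/2; boundary points = 5 + 1 + 1 = 7; strictly interior points = area - boundary/2 + 1 = 10; answer 10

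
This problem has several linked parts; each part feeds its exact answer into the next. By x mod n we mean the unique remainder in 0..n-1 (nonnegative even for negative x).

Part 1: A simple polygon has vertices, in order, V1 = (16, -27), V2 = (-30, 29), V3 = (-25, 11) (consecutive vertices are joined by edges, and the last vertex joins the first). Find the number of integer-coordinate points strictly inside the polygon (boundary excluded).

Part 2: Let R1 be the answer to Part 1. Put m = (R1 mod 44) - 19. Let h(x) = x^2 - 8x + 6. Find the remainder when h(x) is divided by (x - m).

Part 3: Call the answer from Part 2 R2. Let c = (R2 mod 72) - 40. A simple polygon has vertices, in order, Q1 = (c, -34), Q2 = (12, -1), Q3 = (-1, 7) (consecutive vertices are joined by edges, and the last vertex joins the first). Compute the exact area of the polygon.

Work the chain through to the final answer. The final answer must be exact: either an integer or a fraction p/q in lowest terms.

509/2

Part 1: cross terms: (16*29 - -30*-27)=-346, (-30*11 - -25*29)=395, (-25*-27 - 16*11)=499; twice the area = |548| = 548; area = 274; boundary points = 2 + 1 + 1 = 4; strictly interior points = area - boundary/2 + 1 = 273; answer 273
Part 2: R1 = 273; m = -10; remainder = value at the root: 1*(-10)^2 - 8*(-10)^1 + 6 = (100) + (80) + (6) = 186; answer 186
Part 3: R2 = 186; c = 2; cross terms: (2*-1 - 12*-34)=406, (12*7 - -1*-1)=83, (-1*-34 - 2*7)=20; twice the area = |509| = 509; area = 509/2; answer 509/2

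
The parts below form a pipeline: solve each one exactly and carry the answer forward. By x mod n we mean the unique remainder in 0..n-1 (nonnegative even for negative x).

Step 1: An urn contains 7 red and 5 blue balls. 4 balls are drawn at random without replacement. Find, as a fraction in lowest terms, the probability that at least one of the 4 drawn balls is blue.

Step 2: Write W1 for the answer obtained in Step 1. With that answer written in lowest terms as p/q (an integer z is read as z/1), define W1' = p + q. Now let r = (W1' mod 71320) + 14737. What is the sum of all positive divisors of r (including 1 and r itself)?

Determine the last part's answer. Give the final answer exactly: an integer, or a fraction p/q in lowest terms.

Step 1: total draws C(12,4) = 495; complement C(7,4) = 35; favorable 495 - 35 = 460; P = 92/99; answer 92/99
Step 2: W1 = 92/99; threaded value p + q = 191; r = 14928; 14928 = 2^4 * 3 * 311; sigma = (1 + 2 + 4 + 8 + 16) * (1 + 3) * (1 + 311) = 31 * 4 * 312 = 38688; answer 38688

38688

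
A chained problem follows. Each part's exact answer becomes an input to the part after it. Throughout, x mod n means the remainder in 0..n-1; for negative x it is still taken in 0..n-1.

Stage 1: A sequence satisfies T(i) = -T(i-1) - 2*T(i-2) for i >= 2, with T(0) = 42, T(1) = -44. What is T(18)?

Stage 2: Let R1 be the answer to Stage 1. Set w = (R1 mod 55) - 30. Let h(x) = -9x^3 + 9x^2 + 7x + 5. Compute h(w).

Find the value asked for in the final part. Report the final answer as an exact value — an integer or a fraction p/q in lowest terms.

Stage 1: T(2) = -1*(-44) - 2*(42) = -40; iterating: T(2)=-40, T(3)=128, T(4)=-48, T(5)=-208, T(6)=304, T(7)=112, T(8)=-720, T(9)=496, T(10)=944, T(11)=-1936, T(12)=48, T(13)=3824, T(14)=-3920, T(15)=-3728, T(16)=11568, T(17)=-4112, T(18)=-19024; answer -19024
Stage 2: R1 = -19024; w = -24; -9*(-24)^3 + 9*(-24)^2 + 7*(-24)^1 + 5 = (124416) + (5184) + (-168) + (5) = 129437; answer 129437

129437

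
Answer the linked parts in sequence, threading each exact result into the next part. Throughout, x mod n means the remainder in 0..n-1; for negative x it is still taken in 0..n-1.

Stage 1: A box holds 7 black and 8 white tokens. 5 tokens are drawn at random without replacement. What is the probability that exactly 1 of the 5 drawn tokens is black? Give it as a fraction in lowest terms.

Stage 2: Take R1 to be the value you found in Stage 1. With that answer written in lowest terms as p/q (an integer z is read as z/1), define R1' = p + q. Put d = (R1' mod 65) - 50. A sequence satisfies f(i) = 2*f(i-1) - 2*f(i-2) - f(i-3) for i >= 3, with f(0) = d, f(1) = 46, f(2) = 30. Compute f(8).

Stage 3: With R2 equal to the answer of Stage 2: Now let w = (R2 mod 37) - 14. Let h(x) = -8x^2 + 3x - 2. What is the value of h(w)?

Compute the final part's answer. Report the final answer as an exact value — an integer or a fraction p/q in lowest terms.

Stage 1: total draws C(15,5) = 3003; favorable C(7,1)*C(8,4) = 490; P = 70/429; answer 70/429
Stage 2: R1 = 70/429; threaded value p + q = 499; d = -6; f(3) = 2*(30) - 2*(46) - 1*(-6) = -26; iterating: f(3)=-26, f(4)=-158, f(5)=-294, f(6)=-246, f(7)=254, f(8)=1294; answer 1294
Stage 3: R2 = 1294; w = 22; -8*(22)^2 + 3*(22)^1 - 2 = (-3872) + (66) + (-2) = -3808; answer -3808

-3808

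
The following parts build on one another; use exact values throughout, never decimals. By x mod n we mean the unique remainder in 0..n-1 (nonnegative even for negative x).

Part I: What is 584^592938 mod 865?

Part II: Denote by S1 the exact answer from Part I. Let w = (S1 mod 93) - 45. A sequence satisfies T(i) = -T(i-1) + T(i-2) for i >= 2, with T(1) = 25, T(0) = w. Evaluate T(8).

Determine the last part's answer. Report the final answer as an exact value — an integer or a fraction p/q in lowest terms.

-928

Part I: squarings mod 865: 584^1=584, 584^2=246, 584^4=831, 584^8=291, 584^16=776, 584^32=136, 584^64=331, 584^128=571, 584^256=801, 584^512=636, 584^1024=541, 584^2048=311, 584^4096=706, 584^8192=196, 584^16384=356, 584^32768=446, 584^65536=831, 584^131072=291, 584^262144=776, 584^524288=136; 584^592938 = 584^2 * 584^8 * 584^32 * 584^1024 * 584^2048 * 584^65536 * 584^524288 = 851 (mod 865); answer 851
Part II: S1 = 851; w = -31; T(2) = -1*(25) + 1*(-31) = -56; iterating: T(2)=-56, T(3)=81, T(4)=-137, T(5)=218, T(6)=-355, T(7)=573, T(8)=-928; answer -928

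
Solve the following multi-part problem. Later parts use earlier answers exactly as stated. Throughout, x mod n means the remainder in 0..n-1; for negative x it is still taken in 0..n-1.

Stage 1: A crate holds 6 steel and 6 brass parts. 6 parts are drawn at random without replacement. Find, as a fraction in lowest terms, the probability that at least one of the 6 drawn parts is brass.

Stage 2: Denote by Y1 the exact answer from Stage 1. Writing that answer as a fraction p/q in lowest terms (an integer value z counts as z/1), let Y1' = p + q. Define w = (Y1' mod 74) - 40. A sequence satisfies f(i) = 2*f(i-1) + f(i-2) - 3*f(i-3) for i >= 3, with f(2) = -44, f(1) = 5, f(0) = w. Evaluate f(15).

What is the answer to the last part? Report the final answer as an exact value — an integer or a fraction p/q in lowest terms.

4397

Stage 1: total draws C(12,6) = 924; complement C(6,6) = 1; favorable 924 - 1 = 923; P = 923/924; answer 923/924
Stage 2: Y1 = 923/924; threaded value p + q = 1847; w = 31; f(3) = 2*(-44) + 1*(5) - 3*(31) = -176; iterating: f(3)=-176, f(4)=-411, f(5)=-866, f(6)=-1615, f(7)=-2863, f(8)=-4743, f(9)=-7504, f(10)=-11162, f(11)=-15599, f(12)=-19848, f(13)=-21809, f(14)=-16669, f(15)=4397; answer 4397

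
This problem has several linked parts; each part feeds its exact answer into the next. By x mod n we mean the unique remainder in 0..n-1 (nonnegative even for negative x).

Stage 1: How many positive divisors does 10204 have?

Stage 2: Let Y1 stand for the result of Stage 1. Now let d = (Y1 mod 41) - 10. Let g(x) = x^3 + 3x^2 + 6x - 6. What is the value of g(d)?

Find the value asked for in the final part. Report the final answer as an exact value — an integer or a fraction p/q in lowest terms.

Stage 1: 10204 = 2^2 * 2551; number of divisors = (2+1) * (1+1) = 6; answer 6
Stage 2: Y1 = 6; d = -4; 1*(-4)^3 + 3*(-4)^2 + 6*(-4)^1 - 6 = (-64) + (48) + (-24) + (-6) = -46; answer -46

-46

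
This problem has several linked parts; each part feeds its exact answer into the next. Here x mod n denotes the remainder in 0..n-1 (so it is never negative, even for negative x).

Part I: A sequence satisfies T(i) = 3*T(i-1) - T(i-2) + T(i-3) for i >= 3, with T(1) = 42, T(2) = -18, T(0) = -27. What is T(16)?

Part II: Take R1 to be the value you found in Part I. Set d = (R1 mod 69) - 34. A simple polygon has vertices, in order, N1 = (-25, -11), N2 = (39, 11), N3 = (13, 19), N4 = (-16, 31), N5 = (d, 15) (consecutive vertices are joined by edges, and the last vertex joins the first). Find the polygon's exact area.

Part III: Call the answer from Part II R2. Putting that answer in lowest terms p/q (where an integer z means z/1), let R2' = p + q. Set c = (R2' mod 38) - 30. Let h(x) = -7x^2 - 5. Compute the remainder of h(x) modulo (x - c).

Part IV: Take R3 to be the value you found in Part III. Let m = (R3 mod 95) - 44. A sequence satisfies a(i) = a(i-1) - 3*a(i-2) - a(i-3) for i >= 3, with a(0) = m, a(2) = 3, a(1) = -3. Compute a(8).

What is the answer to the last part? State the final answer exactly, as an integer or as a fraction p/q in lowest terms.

233

Part I: T(3) = 3*(-18) - 1*(42) + 1*(-27) = -123; iterating: T(3)=-123, T(4)=-309, T(5)=-822, T(6)=-2280, T(7)=-6327, T(8)=-17523, T(9)=-48522, T(10)=-134370, T(11)=-372111, T(12)=-1030485, T(13)=-2853714, T(14)=-7902768, T(15)=-21885075, T(16)=-60606171; answer -60606171
Part II: R1 = -60606171; d = 14; cross terms: (-25*11 - 39*-11)=154, (39*19 - 13*11)=598, (13*31 - -16*19)=707, (-16*15 - 14*31)=-674, (14*-11 - -25*15)=221; twice the area = |1006| = 1006; area = 503; answer 503
Part III: R2 = 503; threaded value p + q = 504; c = -20; remainder = value at the root: -7*(-20)^2 - 5 = (-2800) + (-5) = -2805; answer -2805
Part IV: R3 = -2805; m = 1; a(3) = 1*(3) - 3*(-3) - 1*(1) = 11; iterating: a(3)=11, a(4)=5, a(5)=-31, a(6)=-57, a(7)=31, a(8)=233; answer 233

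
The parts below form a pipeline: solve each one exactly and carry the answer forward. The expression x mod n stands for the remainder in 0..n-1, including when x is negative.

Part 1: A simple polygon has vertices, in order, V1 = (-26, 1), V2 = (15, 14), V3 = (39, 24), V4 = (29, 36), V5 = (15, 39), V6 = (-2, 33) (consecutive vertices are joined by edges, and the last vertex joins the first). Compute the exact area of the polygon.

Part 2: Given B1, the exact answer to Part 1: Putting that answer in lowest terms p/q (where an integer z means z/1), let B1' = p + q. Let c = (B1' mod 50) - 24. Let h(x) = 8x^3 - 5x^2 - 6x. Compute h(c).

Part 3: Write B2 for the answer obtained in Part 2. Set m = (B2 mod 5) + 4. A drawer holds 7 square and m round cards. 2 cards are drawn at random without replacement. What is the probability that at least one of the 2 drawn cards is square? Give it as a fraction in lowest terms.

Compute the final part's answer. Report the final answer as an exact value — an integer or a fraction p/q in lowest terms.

Part 1: cross terms: (-26*14 - 15*1)=-379, (15*24 - 39*14)=-186, (39*36 - 29*24)=708, (29*39 - 15*36)=591, (15*33 - -2*39)=573, (-2*1 - -26*33)=856; twice the area = |2163| = 2163; area = 2163/2; answer 2163/2
Part 2: B1 = 2163/2; threaded value p + q = 2165; c = -9; 8*(-9)^3 - 5*(-9)^2 - 6*(-9)^1 = (-5832) + (-405) + (54) = -6183; answer -6183
Part 3: B2 = -6183; m = 6; total draws C(13,2) = 78; complement C(6,2) = 15; favorable 78 - 15 = 63; P = 21/26; answer 21/26

21/26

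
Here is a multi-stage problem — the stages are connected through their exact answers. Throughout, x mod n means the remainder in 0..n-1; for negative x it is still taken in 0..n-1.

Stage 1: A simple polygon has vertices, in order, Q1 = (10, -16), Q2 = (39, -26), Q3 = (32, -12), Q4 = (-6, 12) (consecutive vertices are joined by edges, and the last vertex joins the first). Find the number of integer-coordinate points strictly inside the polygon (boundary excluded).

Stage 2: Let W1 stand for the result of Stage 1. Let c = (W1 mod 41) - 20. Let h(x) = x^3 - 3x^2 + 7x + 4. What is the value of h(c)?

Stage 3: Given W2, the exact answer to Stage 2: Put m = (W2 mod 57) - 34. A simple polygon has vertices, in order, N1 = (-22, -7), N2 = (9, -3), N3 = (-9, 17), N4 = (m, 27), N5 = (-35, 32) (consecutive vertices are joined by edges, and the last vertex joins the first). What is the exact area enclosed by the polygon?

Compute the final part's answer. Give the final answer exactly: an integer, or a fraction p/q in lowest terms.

713

Stage 1: cross terms: (10*-26 - 39*-16)=364, (39*-12 - 32*-26)=364, (32*12 - -6*-12)=312, (-6*-16 - 10*12)=-24; twice the area = |1016| = 1016; area = 508; boundary points = 1 + 7 + 2 + 4 = 14; strictly interior points = area - boundary/2 + 1 = 502; answer 502
Stage 2: W1 = 502; c = -10; 1*(-10)^3 - 3*(-10)^2 + 7*(-10)^1 + 4 = (-1000) + (-300) + (-70) + (4) = -1366; answer -1366
Stage 3: W2 = -1366; m = -32; cross terms: (-22*-3 - 9*-7)=129, (9*17 - -9*-3)=126, (-9*27 - -32*17)=301, (-32*32 - -35*27)=-79, (-35*-7 - -22*32)=949; twice the area = |1426| = 1426; area = 713; answer 713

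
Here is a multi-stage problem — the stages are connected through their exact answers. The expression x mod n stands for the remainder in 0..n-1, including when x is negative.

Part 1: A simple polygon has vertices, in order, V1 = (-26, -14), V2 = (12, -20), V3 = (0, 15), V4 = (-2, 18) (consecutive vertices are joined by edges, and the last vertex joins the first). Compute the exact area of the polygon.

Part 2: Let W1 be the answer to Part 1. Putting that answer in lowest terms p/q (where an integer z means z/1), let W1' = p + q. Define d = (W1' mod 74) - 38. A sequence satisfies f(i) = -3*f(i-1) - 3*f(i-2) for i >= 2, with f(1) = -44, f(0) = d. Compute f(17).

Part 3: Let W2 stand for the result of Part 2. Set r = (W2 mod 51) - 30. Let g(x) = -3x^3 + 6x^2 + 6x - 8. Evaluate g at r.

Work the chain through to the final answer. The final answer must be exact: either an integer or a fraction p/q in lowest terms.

Part 1: cross terms: (-26*-20 - 12*-14)=688, (12*15 - 0*-20)=180, (0*18 - -2*15)=30, (-2*-14 - -26*18)=496; twice the area = |1394| = 1394; area = 697; answer 697
Part 2: W1 = 697; threaded value p + q = 698; d = -6; f(2) = -3*(-44) - 3*(-6) = 150; iterating: f(2)=150, f(3)=-318, f(4)=504, f(5)=-558, f(6)=162, f(7)=1188, f(8)=-4050, f(9)=8586, f(10)=-13608, f(11)=15066, f(12)=-4374, f(13)=-32076, f(14)=109350, f(15)=-231822, f(16)=367416, f(17)=-406782; answer -406782
Part 3: W2 = -406782; r = 15; -3*(15)^3 + 6*(15)^2 + 6*(15)^1 - 8 = (-10125) + (1350) + (90) + (-8) = -8693; answer -8693

-8693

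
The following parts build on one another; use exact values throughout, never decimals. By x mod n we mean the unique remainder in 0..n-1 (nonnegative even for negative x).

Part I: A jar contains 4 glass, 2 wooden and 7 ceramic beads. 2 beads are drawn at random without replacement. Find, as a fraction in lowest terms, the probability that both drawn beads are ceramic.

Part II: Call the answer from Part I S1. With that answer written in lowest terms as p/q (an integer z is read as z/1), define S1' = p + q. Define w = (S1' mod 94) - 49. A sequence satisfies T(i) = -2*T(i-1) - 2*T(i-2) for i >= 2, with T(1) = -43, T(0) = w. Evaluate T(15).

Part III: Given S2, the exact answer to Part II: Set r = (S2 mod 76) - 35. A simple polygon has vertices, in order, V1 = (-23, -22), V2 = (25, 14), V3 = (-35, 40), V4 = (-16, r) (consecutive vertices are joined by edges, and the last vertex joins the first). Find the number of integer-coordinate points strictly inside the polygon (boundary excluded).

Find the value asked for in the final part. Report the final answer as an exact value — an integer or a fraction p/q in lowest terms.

1414

Part I: total draws C(13,2) = 78; favorable C(7,2) = 21; P = 7/26; answer 7/26
Part II: S1 = 7/26; threaded value p + q = 33; w = -16; T(2) = -2*(-43) - 2*(-16) = 118; iterating: T(2)=118, T(3)=-150, T(4)=64, T(5)=172, T(6)=-472, T(7)=600, T(8)=-256, T(9)=-688, T(10)=1888, T(11)=-2400, T(12)=1024, T(13)=2752, T(14)=-7552, T(15)=9600; answer 9600
Part III: S2 = 9600; r = -11; cross terms: (-23*14 - 25*-22)=228, (25*40 - -35*14)=1490, (-35*-11 - -16*40)=1025, (-16*-22 - -23*-11)=99; twice the area = |2842| = 2842; area = 1421; boundary points = 12 + 2 + 1 + 1 = 16; strictly interior points = area - boundary/2 + 1 = 1414; answer 1414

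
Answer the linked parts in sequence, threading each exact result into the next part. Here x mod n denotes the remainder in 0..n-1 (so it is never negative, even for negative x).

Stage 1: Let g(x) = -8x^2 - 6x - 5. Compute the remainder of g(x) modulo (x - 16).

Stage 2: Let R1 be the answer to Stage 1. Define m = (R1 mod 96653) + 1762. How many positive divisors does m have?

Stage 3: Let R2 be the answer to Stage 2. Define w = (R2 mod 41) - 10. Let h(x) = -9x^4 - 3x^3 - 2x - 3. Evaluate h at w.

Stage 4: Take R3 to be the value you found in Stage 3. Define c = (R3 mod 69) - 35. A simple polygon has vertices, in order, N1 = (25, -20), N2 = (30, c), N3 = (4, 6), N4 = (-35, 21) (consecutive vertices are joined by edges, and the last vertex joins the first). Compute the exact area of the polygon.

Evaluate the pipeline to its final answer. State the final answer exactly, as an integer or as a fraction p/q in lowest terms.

Stage 1: remainder = value at the root: -8*(16)^2 - 6*(16)^1 - 5 = (-2048) + (-96) + (-5) = -2149; answer -2149
Stage 2: R1 = -2149; m = 96266; 96266 = 2 * 127 * 379; number of divisors = (1+1) * (1+1) * (1+1) = 8; answer 8
Stage 3: R2 = 8; w = -2; -9*(-2)^4 - 3*(-2)^3 - 2*(-2)^1 - 3 = (-144) + (24) + (4) + (-3) = -119; answer -119
Stage 4: R3 = -119; c = -16; cross terms: (25*-16 - 30*-20)=200, (30*6 - 4*-16)=244, (4*21 - -35*6)=294, (-35*-20 - 25*21)=175; twice the area = |913| = 913; area = 913/2; answer 913/2

913/2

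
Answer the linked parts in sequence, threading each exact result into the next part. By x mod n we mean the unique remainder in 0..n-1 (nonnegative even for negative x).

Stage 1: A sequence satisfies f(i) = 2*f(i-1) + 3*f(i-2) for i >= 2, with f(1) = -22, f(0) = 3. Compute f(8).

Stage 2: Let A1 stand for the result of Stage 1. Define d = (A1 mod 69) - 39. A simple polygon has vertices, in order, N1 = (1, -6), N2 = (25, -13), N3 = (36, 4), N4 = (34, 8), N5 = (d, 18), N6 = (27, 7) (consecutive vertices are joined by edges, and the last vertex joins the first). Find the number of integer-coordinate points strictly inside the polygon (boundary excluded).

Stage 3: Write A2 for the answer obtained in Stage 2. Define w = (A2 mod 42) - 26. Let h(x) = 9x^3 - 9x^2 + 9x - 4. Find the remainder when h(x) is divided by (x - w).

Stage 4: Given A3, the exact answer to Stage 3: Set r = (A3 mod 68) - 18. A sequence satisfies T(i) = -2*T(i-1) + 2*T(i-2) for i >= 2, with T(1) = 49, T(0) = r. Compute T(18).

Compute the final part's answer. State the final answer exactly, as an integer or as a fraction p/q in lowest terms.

-1199553024

Stage 1: f(2) = 2*(-22) + 3*(3) = -35; iterating: f(2)=-35, f(3)=-136, f(4)=-377, f(5)=-1162, f(6)=-3455, f(7)=-10396, f(8)=-31157; answer -31157
Stage 2: A1 = -31157; d = -8; cross terms: (1*-13 - 25*-6)=137, (25*4 - 36*-13)=568, (36*8 - 34*4)=152, (34*18 - -8*8)=676, (-8*7 - 27*18)=-542, (27*-6 - 1*7)=-169; twice the area = |822| = 822; area = 411; boundary points = 1 + 1 + 2 + 2 + 1 + 13 = 20; strictly interior points = area - boundary/2 + 1 = 402; answer 402
Stage 3: A2 = 402; w = -2; remainder = value at the root: 9*(-2)^3 - 9*(-2)^2 + 9*(-2)^1 - 4 = (-72) + (-36) + (-18) + (-4) = -130; answer -130
Stage 4: A3 = -130; r = -12; T(2) = -2*(49) + 2*(-12) = -122; iterating: T(2)=-122, T(3)=342, T(4)=-928, T(5)=2540, T(6)=-6936, T(7)=18952, T(8)=-51776, T(9)=141456, T(10)=-386464, T(11)=1055840, T(12)=-2884608, T(13)=7880896, T(14)=-21531008, T(15)=58823808, T(16)=-160709632, T(17)=439066880, T(18)=-1199553024; answer -1199553024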